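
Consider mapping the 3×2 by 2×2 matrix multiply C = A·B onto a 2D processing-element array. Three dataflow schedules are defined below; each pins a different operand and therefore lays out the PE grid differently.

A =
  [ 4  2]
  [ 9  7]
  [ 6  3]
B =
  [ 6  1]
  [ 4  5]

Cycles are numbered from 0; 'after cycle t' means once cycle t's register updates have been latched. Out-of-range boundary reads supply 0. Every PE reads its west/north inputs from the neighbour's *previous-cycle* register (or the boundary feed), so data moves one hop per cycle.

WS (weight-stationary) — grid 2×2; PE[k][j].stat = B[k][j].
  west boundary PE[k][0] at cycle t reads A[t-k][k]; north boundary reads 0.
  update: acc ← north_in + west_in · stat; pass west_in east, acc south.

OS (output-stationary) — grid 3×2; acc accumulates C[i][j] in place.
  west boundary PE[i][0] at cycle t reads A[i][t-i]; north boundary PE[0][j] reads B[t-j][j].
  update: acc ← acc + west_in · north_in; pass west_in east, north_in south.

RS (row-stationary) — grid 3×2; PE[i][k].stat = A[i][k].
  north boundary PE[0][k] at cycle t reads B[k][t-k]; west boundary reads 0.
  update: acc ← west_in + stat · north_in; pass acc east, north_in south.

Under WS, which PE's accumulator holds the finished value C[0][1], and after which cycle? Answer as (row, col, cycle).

(row, col, cycle) = (1, 1, 2)

WS: C[0][1] accumulates in PE[1][1]:
  step 0 · PE1,1: acc=0; fwd→0 fwd↓0
  step 1 · PE1,1: acc=0; fwd→0 fwd↓0
  step 2 · PE1,1: acc=14; fwd→2 fwd↓14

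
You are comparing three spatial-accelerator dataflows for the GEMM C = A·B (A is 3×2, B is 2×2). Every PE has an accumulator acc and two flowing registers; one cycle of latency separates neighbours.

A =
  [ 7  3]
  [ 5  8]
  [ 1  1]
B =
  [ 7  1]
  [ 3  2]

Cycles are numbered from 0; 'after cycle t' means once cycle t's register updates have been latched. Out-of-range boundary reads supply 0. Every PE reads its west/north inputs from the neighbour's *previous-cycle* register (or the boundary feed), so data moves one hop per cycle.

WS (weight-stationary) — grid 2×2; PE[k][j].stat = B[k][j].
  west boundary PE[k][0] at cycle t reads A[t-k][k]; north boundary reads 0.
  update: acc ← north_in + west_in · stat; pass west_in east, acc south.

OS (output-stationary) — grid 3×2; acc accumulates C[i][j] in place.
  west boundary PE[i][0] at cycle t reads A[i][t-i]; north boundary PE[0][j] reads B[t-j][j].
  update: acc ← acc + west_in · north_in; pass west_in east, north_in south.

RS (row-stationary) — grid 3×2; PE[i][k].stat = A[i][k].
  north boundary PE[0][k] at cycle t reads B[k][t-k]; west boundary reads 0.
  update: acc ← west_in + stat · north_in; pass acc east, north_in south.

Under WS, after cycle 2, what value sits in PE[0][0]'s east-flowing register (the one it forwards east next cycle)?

register = 1

Tracing WS — 2×2 array, target PE[0][0]:
  cycle 0: PE[0][0] → acc 49, east 7, south 49
  cycle 1: PE[0][0] → acc 35, east 5, south 35
  cycle 2: PE[0][0] → acc 7, east 1, south 7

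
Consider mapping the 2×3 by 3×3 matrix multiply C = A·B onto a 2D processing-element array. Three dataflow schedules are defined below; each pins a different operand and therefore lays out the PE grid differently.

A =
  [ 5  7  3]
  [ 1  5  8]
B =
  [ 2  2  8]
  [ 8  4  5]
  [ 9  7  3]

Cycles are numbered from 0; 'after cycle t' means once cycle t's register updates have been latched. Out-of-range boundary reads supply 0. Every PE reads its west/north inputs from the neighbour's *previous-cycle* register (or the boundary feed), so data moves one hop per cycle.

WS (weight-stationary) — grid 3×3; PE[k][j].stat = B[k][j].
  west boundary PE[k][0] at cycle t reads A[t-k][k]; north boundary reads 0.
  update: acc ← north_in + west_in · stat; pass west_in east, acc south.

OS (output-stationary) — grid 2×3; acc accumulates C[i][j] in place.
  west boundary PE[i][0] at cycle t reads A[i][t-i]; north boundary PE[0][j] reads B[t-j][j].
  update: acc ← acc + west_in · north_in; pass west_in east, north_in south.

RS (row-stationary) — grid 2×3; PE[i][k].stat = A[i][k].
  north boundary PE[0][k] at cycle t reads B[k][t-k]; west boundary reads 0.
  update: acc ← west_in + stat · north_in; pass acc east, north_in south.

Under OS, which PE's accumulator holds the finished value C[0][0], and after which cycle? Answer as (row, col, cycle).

OS: C[0][0] accumulates in PE[0][0]:
  step 0 · PE0,0: acc=10; fwd→5 fwd↓2
  step 1 · PE0,0: acc=66; fwd→7 fwd↓8
  step 2 · PE0,0: acc=93; fwd→3 fwd↓9

(row, col, cycle) = (0, 0, 2)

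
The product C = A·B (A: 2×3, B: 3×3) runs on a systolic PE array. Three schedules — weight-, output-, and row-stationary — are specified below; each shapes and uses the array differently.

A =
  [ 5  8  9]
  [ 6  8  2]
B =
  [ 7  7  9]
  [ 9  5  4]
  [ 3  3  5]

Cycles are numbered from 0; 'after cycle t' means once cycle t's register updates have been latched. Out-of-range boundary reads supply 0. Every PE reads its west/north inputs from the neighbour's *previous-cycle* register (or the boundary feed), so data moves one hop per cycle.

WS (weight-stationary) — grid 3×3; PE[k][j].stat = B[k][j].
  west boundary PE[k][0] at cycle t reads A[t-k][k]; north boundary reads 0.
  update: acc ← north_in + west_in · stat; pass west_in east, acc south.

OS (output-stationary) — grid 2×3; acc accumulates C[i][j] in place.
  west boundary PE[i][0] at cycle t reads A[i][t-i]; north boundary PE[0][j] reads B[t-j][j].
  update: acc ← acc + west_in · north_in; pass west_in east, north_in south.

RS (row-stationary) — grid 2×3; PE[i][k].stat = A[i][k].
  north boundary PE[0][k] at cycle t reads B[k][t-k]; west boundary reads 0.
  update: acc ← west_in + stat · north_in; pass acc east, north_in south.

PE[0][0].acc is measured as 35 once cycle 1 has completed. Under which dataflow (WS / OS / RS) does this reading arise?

— WS: 3×3; PE[0][0] trace:
  [0] (0,0) acc=35 (h:5 v:35)
  [1] (0,0) acc=42 (h:6 v:42)
— OS: 2×3; PE[0][0] trace:
  [0] (0,0) acc=35 (h:5 v:7)
  [1] (0,0) acc=107 (h:8 v:9)
— RS: 2×3; PE[0][0] trace:
  [0] (0,0) acc=35 (h:35 v:7)
  [1] (0,0) acc=35 (h:35 v:7)

dataflow = RS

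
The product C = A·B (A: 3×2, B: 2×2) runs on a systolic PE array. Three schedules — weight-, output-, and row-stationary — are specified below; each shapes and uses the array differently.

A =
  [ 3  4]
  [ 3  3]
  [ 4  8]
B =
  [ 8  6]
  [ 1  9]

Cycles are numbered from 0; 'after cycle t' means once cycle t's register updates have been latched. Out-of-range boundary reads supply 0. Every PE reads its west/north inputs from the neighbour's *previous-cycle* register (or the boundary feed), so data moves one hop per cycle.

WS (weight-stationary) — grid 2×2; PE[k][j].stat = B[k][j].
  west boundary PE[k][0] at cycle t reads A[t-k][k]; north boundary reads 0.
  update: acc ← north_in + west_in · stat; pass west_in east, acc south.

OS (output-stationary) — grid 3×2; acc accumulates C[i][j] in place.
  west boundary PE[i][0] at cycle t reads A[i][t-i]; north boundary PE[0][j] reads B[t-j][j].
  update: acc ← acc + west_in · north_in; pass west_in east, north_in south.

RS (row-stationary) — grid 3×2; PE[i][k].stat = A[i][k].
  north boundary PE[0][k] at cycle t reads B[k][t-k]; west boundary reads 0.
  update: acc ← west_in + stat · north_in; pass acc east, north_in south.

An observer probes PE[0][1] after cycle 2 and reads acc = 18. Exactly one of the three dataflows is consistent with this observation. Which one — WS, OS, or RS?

Under WS (2×2), PE[0][1]:
  t=0 PE[0][1]: acc=0 h=0 v=0
  t=1 PE[0][1]: acc=18 h=3 v=18
  t=2 PE[0][1]: acc=18 h=3 v=18
Under OS (3×2), PE[0][1]:
  t=0 PE[0][1]: acc=0 h=0 v=0
  t=1 PE[0][1]: acc=18 h=3 v=6
  t=2 PE[0][1]: acc=54 h=4 v=9
Under RS (3×2), PE[0][1]:
  t=0 PE[0][1]: acc=0 h=0 v=0
  t=1 PE[0][1]: acc=28 h=28 v=1
  t=2 PE[0][1]: acc=54 h=54 v=9

dataflow = WS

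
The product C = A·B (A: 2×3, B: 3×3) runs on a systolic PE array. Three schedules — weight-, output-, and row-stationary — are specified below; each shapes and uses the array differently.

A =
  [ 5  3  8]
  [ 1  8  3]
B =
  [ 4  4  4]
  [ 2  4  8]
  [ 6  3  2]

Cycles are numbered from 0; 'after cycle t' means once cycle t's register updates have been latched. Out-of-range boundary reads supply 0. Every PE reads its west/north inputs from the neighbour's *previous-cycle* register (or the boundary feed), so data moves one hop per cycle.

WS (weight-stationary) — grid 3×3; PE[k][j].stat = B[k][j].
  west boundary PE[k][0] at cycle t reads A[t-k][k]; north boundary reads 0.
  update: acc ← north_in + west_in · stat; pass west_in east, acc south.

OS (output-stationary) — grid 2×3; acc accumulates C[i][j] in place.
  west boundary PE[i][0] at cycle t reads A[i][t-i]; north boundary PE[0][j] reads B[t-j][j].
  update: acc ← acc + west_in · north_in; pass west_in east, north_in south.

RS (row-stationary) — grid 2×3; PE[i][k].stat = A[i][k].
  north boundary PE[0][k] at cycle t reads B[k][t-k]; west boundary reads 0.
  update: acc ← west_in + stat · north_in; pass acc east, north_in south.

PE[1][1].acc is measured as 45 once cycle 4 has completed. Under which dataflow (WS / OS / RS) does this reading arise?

dataflow = OS

WS (3×3 grid), PE[1][1]:
  [0] (1,1) acc=0 (h:0 v:0)
  [1] (1,1) acc=0 (h:0 v:0)
  [2] (1,1) acc=32 (h:3 v:32)
  [3] (1,1) acc=36 (h:8 v:36)
  [4] (1,1) acc=0 (h:0 v:0)
OS (2×3 grid), PE[1][1]:
  [0] (1,1) acc=0 (h:0 v:0)
  [1] (1,1) acc=0 (h:0 v:0)
  [2] (1,1) acc=4 (h:1 v:4)
  [3] (1,1) acc=36 (h:8 v:4)
  [4] (1,1) acc=45 (h:3 v:3)
RS (2×3 grid), PE[1][1]:
  [0] (1,1) acc=0 (h:0 v:0)
  [1] (1,1) acc=0 (h:0 v:0)
  [2] (1,1) acc=20 (h:20 v:2)
  [3] (1,1) acc=36 (h:36 v:4)
  [4] (1,1) acc=68 (h:68 v:8)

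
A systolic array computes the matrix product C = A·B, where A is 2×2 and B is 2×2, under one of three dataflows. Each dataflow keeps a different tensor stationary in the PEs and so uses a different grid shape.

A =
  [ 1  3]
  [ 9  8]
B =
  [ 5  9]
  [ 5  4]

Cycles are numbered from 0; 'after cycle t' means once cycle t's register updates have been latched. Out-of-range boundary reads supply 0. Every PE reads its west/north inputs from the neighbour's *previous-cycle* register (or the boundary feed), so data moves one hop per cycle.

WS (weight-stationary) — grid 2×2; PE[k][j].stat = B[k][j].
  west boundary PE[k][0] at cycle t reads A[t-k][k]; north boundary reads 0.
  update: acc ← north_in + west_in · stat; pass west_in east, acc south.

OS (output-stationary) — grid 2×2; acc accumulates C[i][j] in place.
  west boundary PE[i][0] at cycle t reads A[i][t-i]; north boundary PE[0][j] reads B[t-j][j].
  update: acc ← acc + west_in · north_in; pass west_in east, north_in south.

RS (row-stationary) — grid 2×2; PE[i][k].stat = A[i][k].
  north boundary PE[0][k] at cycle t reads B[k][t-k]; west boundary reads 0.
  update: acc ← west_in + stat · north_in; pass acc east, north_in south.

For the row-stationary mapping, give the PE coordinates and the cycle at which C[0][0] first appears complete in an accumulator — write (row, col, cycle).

RS — PE[0][1] is where C[0][0] collects:
  t=0 PE[0][1]: acc=0 h=0 v=0
  t=1 PE[0][1]: acc=20 h=20 v=5

(row, col, cycle) = (0, 1, 1)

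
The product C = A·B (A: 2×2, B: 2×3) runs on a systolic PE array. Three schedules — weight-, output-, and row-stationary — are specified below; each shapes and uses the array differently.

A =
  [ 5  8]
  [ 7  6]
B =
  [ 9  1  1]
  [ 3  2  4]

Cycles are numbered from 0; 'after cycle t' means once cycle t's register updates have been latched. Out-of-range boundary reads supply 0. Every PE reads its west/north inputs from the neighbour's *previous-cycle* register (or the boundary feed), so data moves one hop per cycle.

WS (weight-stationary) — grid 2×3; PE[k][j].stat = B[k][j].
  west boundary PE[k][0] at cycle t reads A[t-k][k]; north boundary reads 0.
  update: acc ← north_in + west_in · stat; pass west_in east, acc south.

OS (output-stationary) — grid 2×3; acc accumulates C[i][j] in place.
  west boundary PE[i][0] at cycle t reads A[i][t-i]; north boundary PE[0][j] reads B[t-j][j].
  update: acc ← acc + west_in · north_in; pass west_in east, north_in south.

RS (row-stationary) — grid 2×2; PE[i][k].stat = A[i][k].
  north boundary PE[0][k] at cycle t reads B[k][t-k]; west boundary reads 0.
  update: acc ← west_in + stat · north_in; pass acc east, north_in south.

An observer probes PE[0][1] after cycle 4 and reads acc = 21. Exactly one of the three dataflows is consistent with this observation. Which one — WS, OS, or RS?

dataflow = OS

WS [2×3] PE[0][1] across cycles:
  cycle 0: PE[0][1] → acc 0, east 0, south 0
  cycle 1: PE[0][1] → acc 5, east 5, south 5
  cycle 2: PE[0][1] → acc 7, east 7, south 7
  cycle 3: PE[0][1] → acc 0, east 0, south 0
  cycle 4: PE[0][1] → acc 0, east 0, south 0
OS [2×3] PE[0][1] across cycles:
  cycle 0: PE[0][1] → acc 0, east 0, south 0
  cycle 1: PE[0][1] → acc 5, east 5, south 1
  cycle 2: PE[0][1] → acc 21, east 8, south 2
  cycle 3: PE[0][1] → acc 21, east 0, south 0
  cycle 4: PE[0][1] → acc 21, east 0, south 0
RS [2×2] PE[0][1] across cycles:
  cycle 0: PE[0][1] → acc 0, east 0, south 0
  cycle 1: PE[0][1] → acc 69, east 69, south 3
  cycle 2: PE[0][1] → acc 21, east 21, south 2
  cycle 3: PE[0][1] → acc 37, east 37, south 4
  cycle 4: PE[0][1] → acc 0, east 0, south 0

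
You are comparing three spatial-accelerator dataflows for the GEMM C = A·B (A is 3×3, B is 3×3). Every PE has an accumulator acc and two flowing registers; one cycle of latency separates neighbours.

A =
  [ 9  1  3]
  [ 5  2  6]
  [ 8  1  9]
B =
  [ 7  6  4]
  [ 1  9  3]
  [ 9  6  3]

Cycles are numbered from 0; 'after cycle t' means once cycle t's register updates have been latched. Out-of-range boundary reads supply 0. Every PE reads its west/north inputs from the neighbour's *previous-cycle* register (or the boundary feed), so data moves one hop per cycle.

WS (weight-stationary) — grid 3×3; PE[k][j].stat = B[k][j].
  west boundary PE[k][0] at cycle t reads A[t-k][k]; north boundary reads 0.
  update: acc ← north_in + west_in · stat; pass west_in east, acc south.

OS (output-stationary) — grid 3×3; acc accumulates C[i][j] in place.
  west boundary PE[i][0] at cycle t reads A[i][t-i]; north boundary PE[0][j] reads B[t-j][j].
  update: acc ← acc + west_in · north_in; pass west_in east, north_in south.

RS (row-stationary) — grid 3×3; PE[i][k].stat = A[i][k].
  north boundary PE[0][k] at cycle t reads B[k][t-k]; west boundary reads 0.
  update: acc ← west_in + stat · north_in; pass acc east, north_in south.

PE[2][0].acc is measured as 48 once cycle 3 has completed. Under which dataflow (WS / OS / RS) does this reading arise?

WS [3×3] PE[2][0] across cycles:
  t=0 PE[2][0]: acc=0 h=0 v=0
  t=1 PE[2][0]: acc=0 h=0 v=0
  t=2 PE[2][0]: acc=91 h=3 v=91
  t=3 PE[2][0]: acc=91 h=6 v=91
OS [3×3] PE[2][0] across cycles:
  t=0 PE[2][0]: acc=0 h=0 v=0
  t=1 PE[2][0]: acc=0 h=0 v=0
  t=2 PE[2][0]: acc=56 h=8 v=7
  t=3 PE[2][0]: acc=57 h=1 v=1
RS [3×3] PE[2][0] across cycles:
  t=0 PE[2][0]: acc=0 h=0 v=0
  t=1 PE[2][0]: acc=0 h=0 v=0
  t=2 PE[2][0]: acc=56 h=56 v=7
  t=3 PE[2][0]: acc=48 h=48 v=6

dataflow = RS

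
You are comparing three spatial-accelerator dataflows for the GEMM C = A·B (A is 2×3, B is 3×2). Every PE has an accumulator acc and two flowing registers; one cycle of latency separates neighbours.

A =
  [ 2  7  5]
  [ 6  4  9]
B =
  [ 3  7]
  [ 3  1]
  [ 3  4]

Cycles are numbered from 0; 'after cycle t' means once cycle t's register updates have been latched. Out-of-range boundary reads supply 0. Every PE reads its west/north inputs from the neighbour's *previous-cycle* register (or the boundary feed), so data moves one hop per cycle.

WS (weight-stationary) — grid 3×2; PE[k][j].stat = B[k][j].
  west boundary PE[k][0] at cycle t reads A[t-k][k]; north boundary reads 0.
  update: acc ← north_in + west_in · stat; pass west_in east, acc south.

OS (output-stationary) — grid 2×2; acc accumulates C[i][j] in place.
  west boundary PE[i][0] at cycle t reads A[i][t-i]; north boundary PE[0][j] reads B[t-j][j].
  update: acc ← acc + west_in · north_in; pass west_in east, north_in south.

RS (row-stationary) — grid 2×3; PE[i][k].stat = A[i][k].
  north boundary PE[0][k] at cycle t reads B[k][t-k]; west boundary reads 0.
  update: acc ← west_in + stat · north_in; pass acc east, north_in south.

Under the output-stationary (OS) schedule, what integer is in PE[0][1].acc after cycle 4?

PE[0][1].acc = 41

OS 2×2: PE[0][1] cycle-by-cycle (with neighbour feeds):
  cycle 0: PE[0][0] → acc 6, east 2, south 3
  cycle 0: PE[0][1] → acc 0, east 0, south 0
  cycle 1: PE[0][0] → acc 27, east 7, south 3
  cycle 1: PE[0][1] → acc 14, east 2, south 7
  cycle 2: PE[0][0] → acc 42, east 5, south 3
  cycle 2: PE[0][1] → acc 21, east 7, south 1
  cycle 3: PE[0][0] → acc 42, east 0, south 0
  cycle 3: PE[0][1] → acc 41, east 5, south 4
  cycle 4: PE[0][0] → acc 42, east 0, south 0
  cycle 4: PE[0][1] → acc 41, east 0, south 0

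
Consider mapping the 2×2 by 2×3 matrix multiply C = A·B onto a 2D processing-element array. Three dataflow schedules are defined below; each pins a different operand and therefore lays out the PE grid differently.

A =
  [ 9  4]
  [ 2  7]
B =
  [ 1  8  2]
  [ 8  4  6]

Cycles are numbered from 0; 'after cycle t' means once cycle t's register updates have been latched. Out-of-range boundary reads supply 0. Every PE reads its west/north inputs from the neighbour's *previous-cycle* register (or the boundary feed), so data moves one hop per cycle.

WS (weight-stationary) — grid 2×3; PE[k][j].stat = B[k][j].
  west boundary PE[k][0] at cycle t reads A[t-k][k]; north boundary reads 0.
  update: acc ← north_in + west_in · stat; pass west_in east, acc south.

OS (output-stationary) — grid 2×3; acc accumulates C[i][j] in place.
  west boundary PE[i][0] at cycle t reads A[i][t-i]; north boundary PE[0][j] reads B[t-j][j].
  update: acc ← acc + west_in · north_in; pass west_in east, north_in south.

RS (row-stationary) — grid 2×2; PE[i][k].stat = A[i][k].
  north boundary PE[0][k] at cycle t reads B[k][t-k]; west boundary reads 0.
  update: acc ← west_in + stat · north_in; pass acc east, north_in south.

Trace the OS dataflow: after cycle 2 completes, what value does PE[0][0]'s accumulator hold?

PE[0][0].acc = 41

OS 2×3: PE[0][0] cycle-by-cycle (with neighbour feeds):
  c0 r0c0: 9 / 9 / 1
  c1 r0c0: 41 / 4 / 8
  c2 r0c0: 41 / 0 / 0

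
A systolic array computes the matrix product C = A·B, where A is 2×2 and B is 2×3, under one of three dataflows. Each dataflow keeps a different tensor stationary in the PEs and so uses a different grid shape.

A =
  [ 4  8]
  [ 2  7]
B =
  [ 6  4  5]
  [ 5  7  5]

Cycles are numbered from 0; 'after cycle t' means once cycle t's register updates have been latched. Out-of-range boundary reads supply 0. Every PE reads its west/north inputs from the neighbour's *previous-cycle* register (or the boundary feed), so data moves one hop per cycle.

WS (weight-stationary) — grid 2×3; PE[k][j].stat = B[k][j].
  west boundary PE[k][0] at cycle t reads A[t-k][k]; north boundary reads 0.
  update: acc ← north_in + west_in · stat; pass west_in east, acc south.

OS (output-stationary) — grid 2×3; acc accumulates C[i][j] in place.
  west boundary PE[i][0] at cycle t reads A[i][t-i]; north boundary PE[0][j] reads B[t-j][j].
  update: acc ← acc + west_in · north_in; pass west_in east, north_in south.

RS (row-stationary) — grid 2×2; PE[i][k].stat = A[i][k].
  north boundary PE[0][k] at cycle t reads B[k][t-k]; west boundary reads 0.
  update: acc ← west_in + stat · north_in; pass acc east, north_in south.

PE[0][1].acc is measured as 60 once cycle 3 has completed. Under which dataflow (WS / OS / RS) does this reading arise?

dataflow = RS

WS [2×3] PE[0][1] across cycles:
  @0  [0,1]  acc 0  |  →0  ↓0
  @1  [0,1]  acc 16  |  →4  ↓16
  @2  [0,1]  acc 8  |  →2  ↓8
  @3  [0,1]  acc 0  |  →0  ↓0
OS [2×3] PE[0][1] across cycles:
  @0  [0,1]  acc 0  |  →0  ↓0
  @1  [0,1]  acc 16  |  →4  ↓4
  @2  [0,1]  acc 72  |  →8  ↓7
  @3  [0,1]  acc 72  |  →0  ↓0
RS [2×2] PE[0][1] across cycles:
  @0  [0,1]  acc 0  |  →0  ↓0
  @1  [0,1]  acc 64  |  →64  ↓5
  @2  [0,1]  acc 72  |  →72  ↓7
  @3  [0,1]  acc 60  |  →60  ↓5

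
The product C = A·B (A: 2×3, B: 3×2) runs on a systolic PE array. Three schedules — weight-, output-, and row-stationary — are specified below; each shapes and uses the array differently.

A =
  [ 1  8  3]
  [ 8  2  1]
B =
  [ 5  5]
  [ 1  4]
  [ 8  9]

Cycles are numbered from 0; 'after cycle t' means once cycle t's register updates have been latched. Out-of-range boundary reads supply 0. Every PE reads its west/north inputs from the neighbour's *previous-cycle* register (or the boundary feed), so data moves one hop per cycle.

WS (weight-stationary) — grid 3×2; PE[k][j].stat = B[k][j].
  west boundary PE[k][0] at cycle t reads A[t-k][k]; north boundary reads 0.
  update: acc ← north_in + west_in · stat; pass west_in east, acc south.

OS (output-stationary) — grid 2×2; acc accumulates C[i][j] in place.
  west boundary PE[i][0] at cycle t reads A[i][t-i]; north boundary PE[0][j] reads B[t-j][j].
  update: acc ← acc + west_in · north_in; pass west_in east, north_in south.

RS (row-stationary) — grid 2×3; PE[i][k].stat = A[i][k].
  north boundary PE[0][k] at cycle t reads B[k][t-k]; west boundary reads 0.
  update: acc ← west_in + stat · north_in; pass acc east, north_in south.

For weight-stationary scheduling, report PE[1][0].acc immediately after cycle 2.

PE[1][0].acc = 42

WS 3×2: PE[1][0] cycle-by-cycle (with neighbour feeds):
  cycle 0: PE[0][0] → acc 5, east 1, south 5
  cycle 0: PE[1][0] → acc 0, east 0, south 0
  cycle 1: PE[0][0] → acc 40, east 8, south 40
  cycle 1: PE[1][0] → acc 13, east 8, south 13
  cycle 2: PE[0][0] → acc 0, east 0, south 0
  cycle 2: PE[1][0] → acc 42, east 2, south 42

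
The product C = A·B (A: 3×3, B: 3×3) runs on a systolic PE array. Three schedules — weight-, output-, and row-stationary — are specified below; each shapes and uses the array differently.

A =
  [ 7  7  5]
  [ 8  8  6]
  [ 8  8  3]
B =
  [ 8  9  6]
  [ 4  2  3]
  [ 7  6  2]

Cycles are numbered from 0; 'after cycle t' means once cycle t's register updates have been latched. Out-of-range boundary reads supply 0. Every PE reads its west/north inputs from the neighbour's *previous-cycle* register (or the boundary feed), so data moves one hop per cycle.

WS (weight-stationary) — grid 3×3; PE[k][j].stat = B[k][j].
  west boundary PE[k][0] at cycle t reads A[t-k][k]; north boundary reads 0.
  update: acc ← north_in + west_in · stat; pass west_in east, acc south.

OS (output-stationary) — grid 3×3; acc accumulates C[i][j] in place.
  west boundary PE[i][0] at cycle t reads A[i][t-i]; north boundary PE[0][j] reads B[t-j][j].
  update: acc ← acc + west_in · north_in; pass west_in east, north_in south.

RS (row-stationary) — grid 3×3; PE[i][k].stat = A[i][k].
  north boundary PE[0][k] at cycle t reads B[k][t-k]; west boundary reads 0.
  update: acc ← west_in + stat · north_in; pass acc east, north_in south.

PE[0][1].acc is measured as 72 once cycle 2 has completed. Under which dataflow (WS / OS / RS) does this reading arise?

dataflow = WS

WS [3×3] PE[0][1] across cycles:
  c0 r0c1: 0 / 0 / 0
  c1 r0c1: 63 / 7 / 63
  c2 r0c1: 72 / 8 / 72
OS [3×3] PE[0][1] across cycles:
  c0 r0c1: 0 / 0 / 0
  c1 r0c1: 63 / 7 / 9
  c2 r0c1: 77 / 7 / 2
RS [3×3] PE[0][1] across cycles:
  c0 r0c1: 0 / 0 / 0
  c1 r0c1: 84 / 84 / 4
  c2 r0c1: 77 / 77 / 2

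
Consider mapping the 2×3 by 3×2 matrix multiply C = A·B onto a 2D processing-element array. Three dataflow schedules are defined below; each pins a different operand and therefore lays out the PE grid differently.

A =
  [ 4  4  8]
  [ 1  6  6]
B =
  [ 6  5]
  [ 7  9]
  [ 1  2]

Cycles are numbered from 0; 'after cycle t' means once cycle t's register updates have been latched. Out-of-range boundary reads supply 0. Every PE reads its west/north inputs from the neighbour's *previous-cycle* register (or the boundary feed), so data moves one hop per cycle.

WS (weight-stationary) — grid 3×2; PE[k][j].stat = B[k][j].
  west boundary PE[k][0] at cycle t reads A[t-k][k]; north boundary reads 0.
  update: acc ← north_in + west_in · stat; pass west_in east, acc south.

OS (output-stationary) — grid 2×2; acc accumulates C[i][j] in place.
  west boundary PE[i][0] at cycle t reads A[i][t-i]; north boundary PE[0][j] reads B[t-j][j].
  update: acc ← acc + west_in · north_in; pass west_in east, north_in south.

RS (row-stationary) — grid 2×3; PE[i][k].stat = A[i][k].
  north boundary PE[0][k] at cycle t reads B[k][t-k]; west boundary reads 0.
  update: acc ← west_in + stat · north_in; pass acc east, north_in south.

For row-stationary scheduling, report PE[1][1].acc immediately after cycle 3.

RS (2×3). Following PE[1][1] plus its west/north inputs:
  cycle 0: PE[0][1] → acc 0, east 0, south 0
  cycle 0: PE[1][0] → acc 0, east 0, south 0
  cycle 0: PE[1][1] → acc 0, east 0, south 0
  cycle 1: PE[0][1] → acc 52, east 52, south 7
  cycle 1: PE[1][0] → acc 6, east 6, south 6
  cycle 1: PE[1][1] → acc 0, east 0, south 0
  cycle 2: PE[0][1] → acc 56, east 56, south 9
  cycle 2: PE[1][0] → acc 5, east 5, south 5
  cycle 2: PE[1][1] → acc 48, east 48, south 7
  cycle 3: PE[0][1] → acc 0, east 0, south 0
  cycle 3: PE[1][0] → acc 0, east 0, south 0
  cycle 3: PE[1][1] → acc 59, east 59, south 9

PE[1][1].acc = 59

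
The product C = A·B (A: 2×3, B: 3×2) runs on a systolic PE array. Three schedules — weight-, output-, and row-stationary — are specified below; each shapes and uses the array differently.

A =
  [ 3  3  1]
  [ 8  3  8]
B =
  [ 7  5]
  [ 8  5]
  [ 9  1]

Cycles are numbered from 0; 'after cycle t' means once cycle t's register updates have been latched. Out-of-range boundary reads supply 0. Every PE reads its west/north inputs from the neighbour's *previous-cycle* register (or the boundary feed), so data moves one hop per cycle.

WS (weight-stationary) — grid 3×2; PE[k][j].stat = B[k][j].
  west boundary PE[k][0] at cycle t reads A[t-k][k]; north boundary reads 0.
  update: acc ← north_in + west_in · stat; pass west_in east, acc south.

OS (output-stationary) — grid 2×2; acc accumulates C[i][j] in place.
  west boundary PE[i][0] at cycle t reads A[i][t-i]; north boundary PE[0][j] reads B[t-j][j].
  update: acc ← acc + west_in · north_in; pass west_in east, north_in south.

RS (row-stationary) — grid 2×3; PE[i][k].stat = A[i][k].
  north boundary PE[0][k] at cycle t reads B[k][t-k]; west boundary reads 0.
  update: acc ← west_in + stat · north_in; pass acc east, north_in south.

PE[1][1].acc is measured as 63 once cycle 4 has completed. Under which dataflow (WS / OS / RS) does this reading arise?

dataflow = OS

Under WS (3×2), PE[1][1]:
  after 0 — PE[1][1] acc=0, pass-E 0, pass-S 0
  after 1 — PE[1][1] acc=0, pass-E 0, pass-S 0
  after 2 — PE[1][1] acc=30, pass-E 3, pass-S 30
  after 3 — PE[1][1] acc=55, pass-E 3, pass-S 55
  after 4 — PE[1][1] acc=0, pass-E 0, pass-S 0
Under OS (2×2), PE[1][1]:
  after 0 — PE[1][1] acc=0, pass-E 0, pass-S 0
  after 1 — PE[1][1] acc=0, pass-E 0, pass-S 0
  after 2 — PE[1][1] acc=40, pass-E 8, pass-S 5
  after 3 — PE[1][1] acc=55, pass-E 3, pass-S 5
  after 4 — PE[1][1] acc=63, pass-E 8, pass-S 1
Under RS (2×3), PE[1][1]:
  after 0 — PE[1][1] acc=0, pass-E 0, pass-S 0
  after 1 — PE[1][1] acc=0, pass-E 0, pass-S 0
  after 2 — PE[1][1] acc=80, pass-E 80, pass-S 8
  after 3 — PE[1][1] acc=55, pass-E 55, pass-S 5
  after 4 — PE[1][1] acc=0, pass-E 0, pass-S 0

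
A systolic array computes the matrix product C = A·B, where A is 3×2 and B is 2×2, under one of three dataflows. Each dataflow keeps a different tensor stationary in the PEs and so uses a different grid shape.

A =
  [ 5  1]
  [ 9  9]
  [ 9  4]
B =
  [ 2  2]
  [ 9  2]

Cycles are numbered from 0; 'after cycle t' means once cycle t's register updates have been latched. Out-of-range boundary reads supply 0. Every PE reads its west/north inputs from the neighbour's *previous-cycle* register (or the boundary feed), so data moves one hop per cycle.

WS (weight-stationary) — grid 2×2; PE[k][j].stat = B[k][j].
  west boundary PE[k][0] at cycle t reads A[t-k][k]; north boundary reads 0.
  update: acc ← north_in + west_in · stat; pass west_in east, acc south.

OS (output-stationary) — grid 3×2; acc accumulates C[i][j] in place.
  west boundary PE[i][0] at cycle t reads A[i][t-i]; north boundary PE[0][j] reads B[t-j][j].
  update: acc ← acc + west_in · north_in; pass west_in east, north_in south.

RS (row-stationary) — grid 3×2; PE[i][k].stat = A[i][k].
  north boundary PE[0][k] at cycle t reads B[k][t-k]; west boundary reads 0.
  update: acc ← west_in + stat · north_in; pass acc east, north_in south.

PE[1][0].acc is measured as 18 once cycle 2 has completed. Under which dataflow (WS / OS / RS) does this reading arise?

WS (2×2 grid), PE[1][0]:
  t=0 PE[1][0]: acc=0 h=0 v=0
  t=1 PE[1][0]: acc=19 h=1 v=19
  t=2 PE[1][0]: acc=99 h=9 v=99
OS (3×2 grid), PE[1][0]:
  t=0 PE[1][0]: acc=0 h=0 v=0
  t=1 PE[1][0]: acc=18 h=9 v=2
  t=2 PE[1][0]: acc=99 h=9 v=9
RS (3×2 grid), PE[1][0]:
  t=0 PE[1][0]: acc=0 h=0 v=0
  t=1 PE[1][0]: acc=18 h=18 v=2
  t=2 PE[1][0]: acc=18 h=18 v=2

dataflow = RS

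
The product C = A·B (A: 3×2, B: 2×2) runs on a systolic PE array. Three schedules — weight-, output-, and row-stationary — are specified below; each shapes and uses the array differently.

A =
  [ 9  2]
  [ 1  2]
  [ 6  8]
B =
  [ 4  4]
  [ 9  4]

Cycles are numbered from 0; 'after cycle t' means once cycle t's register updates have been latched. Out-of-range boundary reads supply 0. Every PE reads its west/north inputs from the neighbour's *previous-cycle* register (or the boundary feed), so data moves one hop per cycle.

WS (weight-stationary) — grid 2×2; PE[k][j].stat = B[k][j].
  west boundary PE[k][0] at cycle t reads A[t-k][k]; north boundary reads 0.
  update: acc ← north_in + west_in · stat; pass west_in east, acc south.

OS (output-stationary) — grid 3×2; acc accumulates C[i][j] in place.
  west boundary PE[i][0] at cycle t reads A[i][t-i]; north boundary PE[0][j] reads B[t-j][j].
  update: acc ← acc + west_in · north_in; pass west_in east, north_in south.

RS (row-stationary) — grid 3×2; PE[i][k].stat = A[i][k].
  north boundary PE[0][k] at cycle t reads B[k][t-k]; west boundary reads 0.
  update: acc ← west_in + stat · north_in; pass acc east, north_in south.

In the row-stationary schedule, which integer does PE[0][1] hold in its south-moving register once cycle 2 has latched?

register = 4

RS on a 3×2 grid — tracing PE[0][1] and its feeders:
  c0 r0c0: 36 / 36 / 4
  c0 r0c1: 0 / 0 / 0
  c1 r0c0: 36 / 36 / 4
  c1 r0c1: 54 / 54 / 9
  c2 r0c0: 0 / 0 / 0
  c2 r0c1: 44 / 44 / 4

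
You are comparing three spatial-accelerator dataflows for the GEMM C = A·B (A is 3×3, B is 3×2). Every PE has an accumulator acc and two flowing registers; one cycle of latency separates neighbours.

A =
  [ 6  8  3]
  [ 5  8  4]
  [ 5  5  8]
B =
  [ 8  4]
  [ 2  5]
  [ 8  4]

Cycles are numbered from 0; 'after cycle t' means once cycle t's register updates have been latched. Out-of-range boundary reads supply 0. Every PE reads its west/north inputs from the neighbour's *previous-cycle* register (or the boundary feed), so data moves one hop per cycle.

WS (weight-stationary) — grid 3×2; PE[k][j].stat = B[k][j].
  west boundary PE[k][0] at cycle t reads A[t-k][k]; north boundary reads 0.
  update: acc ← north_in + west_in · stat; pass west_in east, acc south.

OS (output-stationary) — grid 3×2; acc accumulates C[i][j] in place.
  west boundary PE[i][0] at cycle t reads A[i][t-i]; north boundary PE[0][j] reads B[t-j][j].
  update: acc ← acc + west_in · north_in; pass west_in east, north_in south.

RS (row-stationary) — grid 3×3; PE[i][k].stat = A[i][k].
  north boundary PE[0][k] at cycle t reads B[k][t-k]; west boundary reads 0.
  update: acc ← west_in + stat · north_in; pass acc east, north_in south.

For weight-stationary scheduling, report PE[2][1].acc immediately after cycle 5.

WS on a 3×2 grid — tracing PE[2][1] and its feeders:
  after 0 — PE[1][1] acc=0, pass-E 0, pass-S 0
  after 0 — PE[2][0] acc=0, pass-E 0, pass-S 0
  after 0 — PE[2][1] acc=0, pass-E 0, pass-S 0
  after 1 — PE[1][1] acc=0, pass-E 0, pass-S 0
  after 1 — PE[2][0] acc=0, pass-E 0, pass-S 0
  after 1 — PE[2][1] acc=0, pass-E 0, pass-S 0
  after 2 — PE[1][1] acc=64, pass-E 8, pass-S 64
  after 2 — PE[2][0] acc=88, pass-E 3, pass-S 88
  after 2 — PE[2][1] acc=0, pass-E 0, pass-S 0
  after 3 — PE[1][1] acc=60, pass-E 8, pass-S 60
  after 3 — PE[2][0] acc=88, pass-E 4, pass-S 88
  after 3 — PE[2][1] acc=76, pass-E 3, pass-S 76
  after 4 — PE[1][1] acc=45, pass-E 5, pass-S 45
  after 4 — PE[2][0] acc=114, pass-E 8, pass-S 114
  after 4 — PE[2][1] acc=76, pass-E 4, pass-S 76
  after 5 — PE[1][1] acc=0, pass-E 0, pass-S 0
  after 5 — PE[2][0] acc=0, pass-E 0, pass-S 0
  after 5 — PE[2][1] acc=77, pass-E 8, pass-S 77

PE[2][1].acc = 77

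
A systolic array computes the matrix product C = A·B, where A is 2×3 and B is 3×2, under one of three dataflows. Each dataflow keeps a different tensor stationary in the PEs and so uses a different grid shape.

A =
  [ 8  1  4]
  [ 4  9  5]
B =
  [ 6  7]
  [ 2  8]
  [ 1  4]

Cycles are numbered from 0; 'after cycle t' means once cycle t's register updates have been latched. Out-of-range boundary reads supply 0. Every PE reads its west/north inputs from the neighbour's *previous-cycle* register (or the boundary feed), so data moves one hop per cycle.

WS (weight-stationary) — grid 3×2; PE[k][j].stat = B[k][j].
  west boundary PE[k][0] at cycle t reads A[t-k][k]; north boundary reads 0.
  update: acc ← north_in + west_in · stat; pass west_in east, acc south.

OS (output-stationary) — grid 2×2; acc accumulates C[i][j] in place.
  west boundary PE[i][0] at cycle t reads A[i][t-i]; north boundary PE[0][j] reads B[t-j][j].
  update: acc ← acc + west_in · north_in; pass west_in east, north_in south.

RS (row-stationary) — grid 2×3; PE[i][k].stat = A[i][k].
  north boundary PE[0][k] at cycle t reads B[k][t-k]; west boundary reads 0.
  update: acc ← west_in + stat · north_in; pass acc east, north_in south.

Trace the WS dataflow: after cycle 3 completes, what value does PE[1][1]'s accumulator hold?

PE[1][1].acc = 100

WS 3×2: PE[1][1] cycle-by-cycle (with neighbour feeds):
  after 0 — PE[0][1] acc=0, pass-E 0, pass-S 0
  after 0 — PE[1][0] acc=0, pass-E 0, pass-S 0
  after 0 — PE[1][1] acc=0, pass-E 0, pass-S 0
  after 1 — PE[0][1] acc=56, pass-E 8, pass-S 56
  after 1 — PE[1][0] acc=50, pass-E 1, pass-S 50
  after 1 — PE[1][1] acc=0, pass-E 0, pass-S 0
  after 2 — PE[0][1] acc=28, pass-E 4, pass-S 28
  after 2 — PE[1][0] acc=42, pass-E 9, pass-S 42
  after 2 — PE[1][1] acc=64, pass-E 1, pass-S 64
  after 3 — PE[0][1] acc=0, pass-E 0, pass-S 0
  after 3 — PE[1][0] acc=0, pass-E 0, pass-S 0
  after 3 — PE[1][1] acc=100, pass-E 9, pass-S 100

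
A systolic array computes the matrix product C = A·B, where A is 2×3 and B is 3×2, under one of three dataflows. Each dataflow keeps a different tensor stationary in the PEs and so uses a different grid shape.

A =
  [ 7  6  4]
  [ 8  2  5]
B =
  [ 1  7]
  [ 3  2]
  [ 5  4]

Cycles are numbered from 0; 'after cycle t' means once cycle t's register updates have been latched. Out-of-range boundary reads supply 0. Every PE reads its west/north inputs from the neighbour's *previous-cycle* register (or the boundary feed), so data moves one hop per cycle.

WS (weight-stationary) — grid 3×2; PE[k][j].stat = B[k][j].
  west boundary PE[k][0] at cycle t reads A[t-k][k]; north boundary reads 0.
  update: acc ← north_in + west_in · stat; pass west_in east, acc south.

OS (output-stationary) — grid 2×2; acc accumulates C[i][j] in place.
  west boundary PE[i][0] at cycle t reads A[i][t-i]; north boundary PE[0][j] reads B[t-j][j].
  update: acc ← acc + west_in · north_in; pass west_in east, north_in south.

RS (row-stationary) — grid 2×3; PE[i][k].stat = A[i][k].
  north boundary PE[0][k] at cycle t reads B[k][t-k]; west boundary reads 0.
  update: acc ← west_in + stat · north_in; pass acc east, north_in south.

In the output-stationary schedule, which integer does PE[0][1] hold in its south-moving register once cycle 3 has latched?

register = 4

OS 2×2: PE[0][1] cycle-by-cycle (with neighbour feeds):
  @0  [0,0]  acc 7  |  →7  ↓1
  @0  [0,1]  acc 0  |  →0  ↓0
  @1  [0,0]  acc 25  |  →6  ↓3
  @1  [0,1]  acc 49  |  →7  ↓7
  @2  [0,0]  acc 45  |  →4  ↓5
  @2  [0,1]  acc 61  |  →6  ↓2
  @3  [0,0]  acc 45  |  →0  ↓0
  @3  [0,1]  acc 77  |  →4  ↓4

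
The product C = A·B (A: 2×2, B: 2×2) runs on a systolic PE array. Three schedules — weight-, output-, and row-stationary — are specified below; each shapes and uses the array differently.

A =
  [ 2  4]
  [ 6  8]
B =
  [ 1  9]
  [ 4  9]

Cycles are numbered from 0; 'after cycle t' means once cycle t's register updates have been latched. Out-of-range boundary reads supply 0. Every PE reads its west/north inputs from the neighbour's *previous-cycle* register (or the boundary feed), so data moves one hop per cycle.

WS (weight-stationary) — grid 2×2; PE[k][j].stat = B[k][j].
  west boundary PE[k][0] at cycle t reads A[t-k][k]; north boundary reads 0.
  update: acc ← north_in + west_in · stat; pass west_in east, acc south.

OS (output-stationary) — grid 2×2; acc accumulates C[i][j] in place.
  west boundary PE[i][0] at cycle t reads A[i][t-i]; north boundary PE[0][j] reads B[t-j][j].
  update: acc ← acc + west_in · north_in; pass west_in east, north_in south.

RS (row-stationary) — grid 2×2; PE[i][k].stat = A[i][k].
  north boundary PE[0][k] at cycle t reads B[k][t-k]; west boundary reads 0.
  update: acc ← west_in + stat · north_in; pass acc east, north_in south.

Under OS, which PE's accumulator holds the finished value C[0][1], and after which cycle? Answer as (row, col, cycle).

(row, col, cycle) = (0, 1, 2)

Under OS, C[0][1] lands at PE[0][1]:
  @0  [0,1]  acc 0  |  →0  ↓0
  @1  [0,1]  acc 18  |  →2  ↓9
  @2  [0,1]  acc 54  |  →4  ↓9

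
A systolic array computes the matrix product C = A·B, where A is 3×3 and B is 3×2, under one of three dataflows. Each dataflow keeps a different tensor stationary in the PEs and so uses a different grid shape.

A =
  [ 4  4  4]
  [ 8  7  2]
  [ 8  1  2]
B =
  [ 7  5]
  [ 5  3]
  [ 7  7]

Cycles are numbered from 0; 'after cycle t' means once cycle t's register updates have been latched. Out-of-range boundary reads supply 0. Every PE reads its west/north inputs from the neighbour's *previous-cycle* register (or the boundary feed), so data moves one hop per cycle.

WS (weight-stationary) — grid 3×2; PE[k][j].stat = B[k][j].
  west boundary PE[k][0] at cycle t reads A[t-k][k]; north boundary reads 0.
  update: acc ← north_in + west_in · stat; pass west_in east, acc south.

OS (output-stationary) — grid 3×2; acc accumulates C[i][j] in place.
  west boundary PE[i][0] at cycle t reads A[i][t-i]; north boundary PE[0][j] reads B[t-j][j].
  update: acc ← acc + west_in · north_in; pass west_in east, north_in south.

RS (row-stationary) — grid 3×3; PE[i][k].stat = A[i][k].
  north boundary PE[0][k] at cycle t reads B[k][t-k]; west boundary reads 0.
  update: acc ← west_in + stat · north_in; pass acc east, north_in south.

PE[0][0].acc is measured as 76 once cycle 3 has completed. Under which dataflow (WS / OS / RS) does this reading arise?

dataflow = OS

WS [3×2] PE[0][0] across cycles:
  after 0 — PE[0][0] acc=28, pass-E 4, pass-S 28
  after 1 — PE[0][0] acc=56, pass-E 8, pass-S 56
  after 2 — PE[0][0] acc=56, pass-E 8, pass-S 56
  after 3 — PE[0][0] acc=0, pass-E 0, pass-S 0
OS [3×2] PE[0][0] across cycles:
  after 0 — PE[0][0] acc=28, pass-E 4, pass-S 7
  after 1 — PE[0][0] acc=48, pass-E 4, pass-S 5
  after 2 — PE[0][0] acc=76, pass-E 4, pass-S 7
  after 3 — PE[0][0] acc=76, pass-E 0, pass-S 0
RS [3×3] PE[0][0] across cycles:
  after 0 — PE[0][0] acc=28, pass-E 28, pass-S 7
  after 1 — PE[0][0] acc=20, pass-E 20, pass-S 5
  after 2 — PE[0][0] acc=0, pass-E 0, pass-S 0
  after 3 — PE[0][0] acc=0, pass-E 0, pass-S 0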